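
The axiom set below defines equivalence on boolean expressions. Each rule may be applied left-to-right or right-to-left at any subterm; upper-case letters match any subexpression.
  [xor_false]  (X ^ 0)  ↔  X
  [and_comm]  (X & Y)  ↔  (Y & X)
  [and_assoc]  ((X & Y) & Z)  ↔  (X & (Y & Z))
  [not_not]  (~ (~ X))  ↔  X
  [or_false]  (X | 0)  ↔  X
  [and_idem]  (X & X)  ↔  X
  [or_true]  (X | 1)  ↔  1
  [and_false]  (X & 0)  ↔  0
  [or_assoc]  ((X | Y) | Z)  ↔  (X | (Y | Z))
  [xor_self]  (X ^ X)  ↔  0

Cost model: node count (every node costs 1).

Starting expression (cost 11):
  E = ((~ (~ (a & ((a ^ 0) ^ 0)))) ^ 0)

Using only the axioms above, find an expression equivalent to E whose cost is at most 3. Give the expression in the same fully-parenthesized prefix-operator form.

(a ^ 0)   [cost 3]

step 1: xor_false (→) rewrites (a ^ 0) into a, now ((~ (~ (a & (a ^ 0)))) ^ 0)
step 2: not_not (→) rewrites (~ (~ (a & (a ^ 0)))) into (a & (a ^ 0)), now ((a & (a ^ 0)) ^ 0)
step 3: xor_false (→) rewrites (a ^ 0) into a, now ((a & a) ^ 0)
step 4: and_idem (→) rewrites (a & a) into a, reaching cost 3 (bound 3)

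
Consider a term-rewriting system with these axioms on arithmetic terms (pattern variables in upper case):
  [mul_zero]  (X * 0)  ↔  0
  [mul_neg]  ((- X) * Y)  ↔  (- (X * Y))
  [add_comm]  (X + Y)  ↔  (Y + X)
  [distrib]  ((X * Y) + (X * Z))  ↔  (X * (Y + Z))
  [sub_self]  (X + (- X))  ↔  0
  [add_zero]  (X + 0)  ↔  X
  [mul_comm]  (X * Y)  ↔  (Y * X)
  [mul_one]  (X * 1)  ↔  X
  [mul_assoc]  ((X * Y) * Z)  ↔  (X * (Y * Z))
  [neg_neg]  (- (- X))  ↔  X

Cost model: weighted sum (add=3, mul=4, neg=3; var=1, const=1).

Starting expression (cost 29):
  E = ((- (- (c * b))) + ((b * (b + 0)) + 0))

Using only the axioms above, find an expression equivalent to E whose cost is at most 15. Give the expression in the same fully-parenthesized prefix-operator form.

((c * b) + (b * b))   [cost 15]

step 1: neg_neg (→) rewrites (- (- (c * b))) into (c * b), now ((c * b) + ((b * (b + 0)) + 0))
step 2: add_zero (→) rewrites (b + 0) into b, now ((c * b) + ((b * b) + 0))
step 3: add_zero (→) rewrites ((b * b) + 0) into (b * b), reaching cost 15 (bound 15)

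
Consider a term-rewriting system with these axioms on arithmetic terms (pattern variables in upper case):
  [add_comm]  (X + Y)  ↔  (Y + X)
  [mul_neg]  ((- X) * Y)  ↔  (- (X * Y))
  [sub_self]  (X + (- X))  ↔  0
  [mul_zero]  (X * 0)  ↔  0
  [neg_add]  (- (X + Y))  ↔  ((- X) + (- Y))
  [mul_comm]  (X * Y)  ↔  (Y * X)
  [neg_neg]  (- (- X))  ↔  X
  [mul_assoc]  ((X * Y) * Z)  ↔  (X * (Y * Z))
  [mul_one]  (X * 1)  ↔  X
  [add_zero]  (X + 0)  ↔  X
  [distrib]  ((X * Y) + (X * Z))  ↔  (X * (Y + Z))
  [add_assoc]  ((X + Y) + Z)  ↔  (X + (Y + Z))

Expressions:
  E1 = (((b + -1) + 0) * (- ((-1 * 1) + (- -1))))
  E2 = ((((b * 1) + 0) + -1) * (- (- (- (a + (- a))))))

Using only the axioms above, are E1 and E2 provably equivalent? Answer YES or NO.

step 1: mul_one (→) rewrites (-1 * 1) into -1, now (((b + -1) + 0) * (- (-1 + (- -1))))
step 2: add_zero (→) rewrites ((b + -1) + 0) into (b + -1), now ((b + -1) * (- (-1 + (- -1))))
step 3: sub_self (→) rewrites (-1 + (- -1)) into 0, now ((b + -1) * (- 0))
step 4: sub_self (←) rewrites 0 into (a + (- a)), now ((b + -1) * (- (a + (- a))))
step 5: mul_one (←) rewrites b into (b * 1), now (((b * 1) + -1) * (- (a + (- a))))
step 6: add_zero (←) rewrites (b * 1) into ((b * 1) + 0), now ((((b * 1) + 0) + -1) * (- (a + (- a))))
step 7: neg_neg (←) rewrites (a + (- a)) into (- (- (a + (- a)))), which is E2

YES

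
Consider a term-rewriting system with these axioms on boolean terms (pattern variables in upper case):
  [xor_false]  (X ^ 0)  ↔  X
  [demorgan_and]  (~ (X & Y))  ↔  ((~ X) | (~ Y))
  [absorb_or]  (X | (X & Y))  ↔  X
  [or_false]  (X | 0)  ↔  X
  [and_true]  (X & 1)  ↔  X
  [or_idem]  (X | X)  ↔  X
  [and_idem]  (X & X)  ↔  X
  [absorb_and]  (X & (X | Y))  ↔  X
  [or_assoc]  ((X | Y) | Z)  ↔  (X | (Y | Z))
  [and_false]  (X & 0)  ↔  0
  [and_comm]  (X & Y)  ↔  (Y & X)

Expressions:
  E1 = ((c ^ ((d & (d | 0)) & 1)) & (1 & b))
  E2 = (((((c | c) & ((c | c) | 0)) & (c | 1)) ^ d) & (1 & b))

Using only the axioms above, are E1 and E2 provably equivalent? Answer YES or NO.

YES

step 1: or_false (→) rewrites (d | 0) into d, now ((c ^ ((d & d) & 1)) & (1 & b))
step 2: and_idem (→) rewrites (d & d) into d, now ((c ^ (d & 1)) & (1 & b))
step 3: and_true (→) rewrites (d & 1) into d, now ((c ^ d) & (1 & b))
step 4: absorb_and (←) rewrites c into (c & (c | 1)), now (((c & (c | 1)) ^ d) & (1 & b))
step 5: or_idem (←) rewrites c into (c | c), now ((((c | c) & (c | 1)) ^ d) & (1 & b))
step 6: absorb_and (←) rewrites (c | c) into ((c | c) & ((c | c) | 0)), which is E2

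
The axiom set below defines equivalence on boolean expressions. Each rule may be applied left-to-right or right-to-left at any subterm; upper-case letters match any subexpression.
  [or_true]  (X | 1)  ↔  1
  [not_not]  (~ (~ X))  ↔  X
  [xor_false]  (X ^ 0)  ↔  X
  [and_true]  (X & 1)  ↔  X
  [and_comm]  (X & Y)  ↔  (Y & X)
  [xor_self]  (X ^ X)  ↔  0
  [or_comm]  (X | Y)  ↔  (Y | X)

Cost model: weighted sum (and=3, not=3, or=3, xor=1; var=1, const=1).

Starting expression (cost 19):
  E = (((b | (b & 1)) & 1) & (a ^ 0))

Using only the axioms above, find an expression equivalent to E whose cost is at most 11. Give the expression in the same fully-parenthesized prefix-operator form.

((b | b) & (a ^ 0))   [cost 11]

1. [or_comm →] (b | (b & 1))  →  ((b & 1) | b);  E = ((((b & 1) | b) & 1) & (a ^ 0))
2. [and_true →] (b & 1)  →  b;  E = (((b | b) & 1) & (a ^ 0))
3. [and_true →] ((b | b) & 1)  →  (b | b);  cost 11 ≤ 11, done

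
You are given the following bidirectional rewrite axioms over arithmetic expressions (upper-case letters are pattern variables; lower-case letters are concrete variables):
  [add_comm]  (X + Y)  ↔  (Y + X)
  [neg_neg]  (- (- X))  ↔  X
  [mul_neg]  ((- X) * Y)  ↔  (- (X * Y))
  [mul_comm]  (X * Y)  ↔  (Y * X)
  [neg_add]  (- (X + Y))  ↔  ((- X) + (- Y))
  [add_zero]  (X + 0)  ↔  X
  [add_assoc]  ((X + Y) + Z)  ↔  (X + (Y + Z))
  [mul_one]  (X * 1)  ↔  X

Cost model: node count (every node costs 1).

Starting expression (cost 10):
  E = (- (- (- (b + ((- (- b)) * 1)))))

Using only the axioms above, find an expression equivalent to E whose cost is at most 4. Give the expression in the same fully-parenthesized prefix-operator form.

step 1: neg_neg (→) rewrites (- (- b)) into b, now (- (- (- (b + (b * 1)))))
step 2: mul_one (→) rewrites (b * 1) into b, now (- (- (- (b + b))))
step 3: neg_neg (→) rewrites (- (- (b + b))) into (b + b), reaching cost 4 (bound 4)

(- (b + b))   [cost 4]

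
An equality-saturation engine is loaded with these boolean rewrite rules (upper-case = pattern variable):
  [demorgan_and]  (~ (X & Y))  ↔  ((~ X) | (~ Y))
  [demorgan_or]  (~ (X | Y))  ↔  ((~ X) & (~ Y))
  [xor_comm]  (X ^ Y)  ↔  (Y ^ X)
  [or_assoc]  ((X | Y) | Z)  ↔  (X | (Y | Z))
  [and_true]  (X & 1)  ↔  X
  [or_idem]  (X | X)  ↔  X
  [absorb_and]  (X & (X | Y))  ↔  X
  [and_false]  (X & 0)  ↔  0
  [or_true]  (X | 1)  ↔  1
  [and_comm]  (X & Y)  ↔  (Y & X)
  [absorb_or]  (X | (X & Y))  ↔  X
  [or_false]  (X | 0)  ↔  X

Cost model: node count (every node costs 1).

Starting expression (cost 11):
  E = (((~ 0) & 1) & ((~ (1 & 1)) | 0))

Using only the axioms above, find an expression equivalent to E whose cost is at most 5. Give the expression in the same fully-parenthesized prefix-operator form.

((~ 0) & (~ 1))   [cost 5]

1. [and_true →] ((~ 0) & 1)  →  (~ 0);  E = ((~ 0) & ((~ (1 & 1)) | 0))
2. [and_true →] (1 & 1)  →  1;  E = ((~ 0) & ((~ 1) | 0))
3. [or_false →] ((~ 1) | 0)  →  (~ 1);  cost 5 ≤ 5, done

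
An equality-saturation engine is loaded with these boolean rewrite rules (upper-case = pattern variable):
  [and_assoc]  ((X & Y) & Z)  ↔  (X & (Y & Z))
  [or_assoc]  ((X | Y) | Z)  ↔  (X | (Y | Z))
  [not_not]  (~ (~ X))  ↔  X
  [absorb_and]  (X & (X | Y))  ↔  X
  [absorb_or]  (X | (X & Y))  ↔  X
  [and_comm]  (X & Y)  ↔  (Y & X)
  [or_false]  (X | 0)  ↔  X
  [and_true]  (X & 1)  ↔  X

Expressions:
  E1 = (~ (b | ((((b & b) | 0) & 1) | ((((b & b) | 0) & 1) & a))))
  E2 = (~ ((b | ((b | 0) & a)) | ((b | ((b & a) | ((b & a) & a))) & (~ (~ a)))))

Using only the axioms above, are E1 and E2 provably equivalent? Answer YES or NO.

YES

step 1: absorb_or (→) rewrites ((((b & b) | 0) & 1) | ((((b & b) | 0) & 1) & a)) into (((b & b) | 0) & 1), now (~ (b | (((b & b) | 0) & 1)))
step 2: and_true (→) rewrites (((b & b) | 0) & 1) into ((b & b) | 0), now (~ (b | ((b & b) | 0)))
step 3: or_false (→) rewrites ((b & b) | 0) into (b & b), now (~ (b | (b & b)))
step 4: absorb_or (→) rewrites (b | (b & b)) into b, now (~ b)
step 5: absorb_or (←) rewrites b into (b | (b & a)), now (~ (b | (b & a)))
step 6: absorb_or (←) rewrites (b | (b & a)) into ((b | (b & a)) | ((b | (b & a)) & a)), now (~ ((b | (b & a)) | ((b | (b & a)) & a)))
step 7: or_false (←) rewrites b into (b | 0), now (~ ((b | ((b | 0) & a)) | ((b | (b & a)) & a)))
step 8: not_not (←) rewrites a into (~ (~ a)), now (~ ((b | ((b | 0) & a)) | ((b | (b & a)) & (~ (~ a)))))
step 9: absorb_or (←) rewrites (b & a) into ((b & a) | ((b & a) & a)), which is E2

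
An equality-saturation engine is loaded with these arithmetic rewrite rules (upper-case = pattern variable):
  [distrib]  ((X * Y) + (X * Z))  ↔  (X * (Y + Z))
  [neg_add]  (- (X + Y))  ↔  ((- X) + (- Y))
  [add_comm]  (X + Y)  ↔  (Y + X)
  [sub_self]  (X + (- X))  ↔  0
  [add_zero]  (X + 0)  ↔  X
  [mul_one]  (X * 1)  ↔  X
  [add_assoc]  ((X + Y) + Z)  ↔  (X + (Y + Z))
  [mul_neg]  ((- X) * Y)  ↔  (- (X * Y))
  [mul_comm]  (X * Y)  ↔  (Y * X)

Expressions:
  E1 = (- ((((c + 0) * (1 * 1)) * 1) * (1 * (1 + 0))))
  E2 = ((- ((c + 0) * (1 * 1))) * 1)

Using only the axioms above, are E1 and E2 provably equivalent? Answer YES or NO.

step 1: mul_one (→) rewrites (((c + 0) * (1 * 1)) * 1) into ((c + 0) * (1 * 1)), now (- (((c + 0) * (1 * 1)) * (1 * (1 + 0))))
step 2: mul_comm (→) rewrites (1 * (1 + 0)) into ((1 + 0) * 1), now (- (((c + 0) * (1 * 1)) * ((1 + 0) * 1)))
step 3: add_zero (→) rewrites (1 + 0) into 1, now (- (((c + 0) * (1 * 1)) * (1 * 1)))
step 4: mul_one (→) rewrites (1 * 1) into 1, now (- (((c + 0) * (1 * 1)) * 1))
step 5: mul_one (→) rewrites (((c + 0) * (1 * 1)) * 1) into ((c + 0) * (1 * 1)), now (- ((c + 0) * (1 * 1)))
step 6: mul_one (←) rewrites (- ((c + 0) * (1 * 1))) into ((- ((c + 0) * (1 * 1))) * 1), which is E2

YES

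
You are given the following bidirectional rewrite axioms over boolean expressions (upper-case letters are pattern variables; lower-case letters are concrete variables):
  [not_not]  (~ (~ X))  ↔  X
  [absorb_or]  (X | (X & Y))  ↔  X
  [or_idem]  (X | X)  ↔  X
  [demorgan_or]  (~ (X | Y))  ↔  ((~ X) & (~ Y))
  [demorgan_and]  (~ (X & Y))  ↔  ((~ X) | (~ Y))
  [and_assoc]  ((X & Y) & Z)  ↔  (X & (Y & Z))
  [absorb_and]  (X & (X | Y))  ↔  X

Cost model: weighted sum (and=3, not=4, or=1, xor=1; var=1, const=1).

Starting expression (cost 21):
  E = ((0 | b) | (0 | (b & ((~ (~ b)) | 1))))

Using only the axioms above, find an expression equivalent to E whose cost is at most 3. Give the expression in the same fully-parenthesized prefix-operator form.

(1) (~ (~ b))  =[not_not →]=  b    ⊢ ((0 | b) | (0 | (b & (b | 1))))
(2) (b & (b | 1))  =[absorb_and →]=  b    ⊢ ((0 | b) | (0 | b))
(3) ((0 | b) | (0 | b))  =[or_idem →]=  (0 | b)    ⊢ cost 3, within 3

(0 | b)   [cost 3]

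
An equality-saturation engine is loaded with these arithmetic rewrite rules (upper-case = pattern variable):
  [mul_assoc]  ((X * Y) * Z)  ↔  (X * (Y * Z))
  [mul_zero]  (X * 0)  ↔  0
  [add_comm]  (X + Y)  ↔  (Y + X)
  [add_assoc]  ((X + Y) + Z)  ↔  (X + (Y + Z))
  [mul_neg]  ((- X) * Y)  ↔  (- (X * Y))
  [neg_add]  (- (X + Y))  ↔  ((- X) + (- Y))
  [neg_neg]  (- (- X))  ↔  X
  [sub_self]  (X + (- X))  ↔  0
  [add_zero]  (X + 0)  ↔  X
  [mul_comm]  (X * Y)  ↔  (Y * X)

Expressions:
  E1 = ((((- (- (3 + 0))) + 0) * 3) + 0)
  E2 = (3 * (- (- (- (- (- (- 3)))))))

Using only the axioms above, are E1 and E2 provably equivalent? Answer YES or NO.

YES

(1) ((((- (- (3 + 0))) + 0) * 3) + 0)  =[add_zero →]=  (((- (- (3 + 0))) + 0) * 3)
(2) (- (- (3 + 0)))  =[neg_neg →]=  (3 + 0)    ⊢ (((3 + 0) + 0) * 3)
(3) (3 + 0)  =[add_zero →]=  3    ⊢ ((3 + 0) * 3)
(4) (3 + 0)  =[add_zero →]=  3    ⊢ (3 * 3)
(5) 3  =[neg_neg ←]=  (- (- 3))    ⊢ (3 * (- (- 3)))
(6) (- 3)  =[neg_neg ←]=  (- (- (- 3)))    ⊢ (3 * (- (- (- (- 3)))))
(7) (- (- (- 3)))  =[neg_neg ←]=  (- (- (- (- (- 3)))))    ⊢ E2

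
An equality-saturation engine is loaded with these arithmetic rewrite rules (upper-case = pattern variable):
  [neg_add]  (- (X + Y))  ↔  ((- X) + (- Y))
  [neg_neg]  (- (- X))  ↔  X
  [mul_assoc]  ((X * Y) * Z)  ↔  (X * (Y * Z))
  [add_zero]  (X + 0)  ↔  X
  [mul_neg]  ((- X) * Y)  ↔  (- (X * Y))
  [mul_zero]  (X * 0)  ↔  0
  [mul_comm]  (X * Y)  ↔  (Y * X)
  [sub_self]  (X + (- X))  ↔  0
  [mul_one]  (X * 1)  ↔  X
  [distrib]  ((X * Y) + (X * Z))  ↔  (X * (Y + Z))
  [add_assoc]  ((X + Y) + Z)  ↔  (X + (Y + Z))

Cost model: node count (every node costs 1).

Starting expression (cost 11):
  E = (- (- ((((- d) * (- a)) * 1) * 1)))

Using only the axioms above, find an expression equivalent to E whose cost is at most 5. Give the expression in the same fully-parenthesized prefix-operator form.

(1) (- (- ((((- d) * (- a)) * 1) * 1)))  =[neg_neg →]=  ((((- d) * (- a)) * 1) * 1)
(2) (((- d) * (- a)) * 1)  =[mul_one →]=  ((- d) * (- a))    ⊢ (((- d) * (- a)) * 1)
(3) (((- d) * (- a)) * 1)  =[mul_one →]=  ((- d) * (- a))    ⊢ cost 5, within 5

((- d) * (- a))   [cost 5]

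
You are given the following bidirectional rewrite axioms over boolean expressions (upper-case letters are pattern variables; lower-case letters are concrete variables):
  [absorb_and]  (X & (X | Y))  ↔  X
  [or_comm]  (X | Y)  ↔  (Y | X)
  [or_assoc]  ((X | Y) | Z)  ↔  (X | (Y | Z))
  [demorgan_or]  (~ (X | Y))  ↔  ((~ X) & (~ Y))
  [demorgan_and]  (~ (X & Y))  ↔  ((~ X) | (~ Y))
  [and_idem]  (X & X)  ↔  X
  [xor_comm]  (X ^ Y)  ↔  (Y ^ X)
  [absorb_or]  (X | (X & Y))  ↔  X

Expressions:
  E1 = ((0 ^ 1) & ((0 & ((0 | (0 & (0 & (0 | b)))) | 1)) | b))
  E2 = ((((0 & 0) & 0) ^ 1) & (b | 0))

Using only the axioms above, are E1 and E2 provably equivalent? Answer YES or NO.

1. [absorb_and →] (0 & (0 | b))  →  0;  E1 = ((0 ^ 1) & ((0 & ((0 | (0 & 0)) | 1)) | b))
2. [absorb_or →] (0 | (0 & 0))  →  0;  E1 = ((0 ^ 1) & ((0 & (0 | 1)) | b))
3. [absorb_and →] (0 & (0 | 1))  →  0;  E1 = ((0 ^ 1) & (0 | b))
4. [and_idem ←] 0  →  (0 & 0);  E1 = (((0 & 0) ^ 1) & (0 | b))
5. [or_comm →] (0 | b)  →  (b | 0);  E1 = (((0 & 0) ^ 1) & (b | 0))
6. [and_idem ←] 0  →  (0 & 0);  this is E2

YES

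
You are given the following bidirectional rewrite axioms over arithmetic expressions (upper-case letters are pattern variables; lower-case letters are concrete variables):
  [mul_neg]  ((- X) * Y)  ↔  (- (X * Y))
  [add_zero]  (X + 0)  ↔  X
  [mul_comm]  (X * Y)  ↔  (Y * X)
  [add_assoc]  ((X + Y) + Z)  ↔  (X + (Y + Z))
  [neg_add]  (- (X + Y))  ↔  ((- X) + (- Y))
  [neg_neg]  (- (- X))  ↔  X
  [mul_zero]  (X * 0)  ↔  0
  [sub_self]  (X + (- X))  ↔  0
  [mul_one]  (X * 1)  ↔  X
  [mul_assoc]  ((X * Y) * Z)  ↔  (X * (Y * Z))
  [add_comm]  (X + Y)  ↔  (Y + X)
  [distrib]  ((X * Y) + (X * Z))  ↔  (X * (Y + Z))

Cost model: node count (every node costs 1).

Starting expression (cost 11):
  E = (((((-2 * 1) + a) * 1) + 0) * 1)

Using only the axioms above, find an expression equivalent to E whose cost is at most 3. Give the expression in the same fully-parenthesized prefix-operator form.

(-2 + a)   [cost 3]

1. [mul_one →] (-2 * 1)  →  -2;  E = ((((-2 + a) * 1) + 0) * 1)
2. [mul_one →] ((((-2 + a) * 1) + 0) * 1)  →  (((-2 + a) * 1) + 0)
3. [mul_one →] ((-2 + a) * 1)  →  (-2 + a);  E = ((-2 + a) + 0)
4. [add_zero →] ((-2 + a) + 0)  →  (-2 + a);  cost 3 ≤ 3, done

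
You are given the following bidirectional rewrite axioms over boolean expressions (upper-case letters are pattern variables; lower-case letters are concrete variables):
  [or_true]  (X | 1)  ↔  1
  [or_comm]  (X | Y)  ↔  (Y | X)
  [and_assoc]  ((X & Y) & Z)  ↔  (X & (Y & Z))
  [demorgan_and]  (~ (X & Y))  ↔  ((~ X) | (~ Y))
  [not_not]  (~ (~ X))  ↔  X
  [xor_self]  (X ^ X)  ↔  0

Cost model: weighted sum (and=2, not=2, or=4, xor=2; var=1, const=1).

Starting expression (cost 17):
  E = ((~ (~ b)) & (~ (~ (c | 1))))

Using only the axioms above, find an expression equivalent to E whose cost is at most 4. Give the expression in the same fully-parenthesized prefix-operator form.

(b & 1)   [cost 4]

(1) (~ (~ b))  =[not_not →]=  b    ⊢ (b & (~ (~ (c | 1))))
(2) (c | 1)  =[or_true →]=  1    ⊢ (b & (~ (~ 1)))
(3) (~ (~ 1))  =[not_not →]=  1    ⊢ cost 4, within 4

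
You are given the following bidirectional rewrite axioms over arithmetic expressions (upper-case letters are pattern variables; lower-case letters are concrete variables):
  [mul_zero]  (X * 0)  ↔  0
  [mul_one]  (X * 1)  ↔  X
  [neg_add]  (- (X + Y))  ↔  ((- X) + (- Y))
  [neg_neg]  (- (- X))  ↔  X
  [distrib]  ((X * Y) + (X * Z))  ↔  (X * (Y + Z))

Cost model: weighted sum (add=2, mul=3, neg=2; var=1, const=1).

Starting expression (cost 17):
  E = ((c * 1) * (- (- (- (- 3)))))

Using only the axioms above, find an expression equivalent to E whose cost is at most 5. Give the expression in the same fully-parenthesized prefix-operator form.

(1) (c * 1)  =[mul_one →]=  c    ⊢ (c * (- (- (- (- 3)))))
(2) (- (- 3))  =[neg_neg →]=  3    ⊢ (c * (- (- 3)))
(3) (- (- 3))  =[neg_neg →]=  3    ⊢ cost 5, within 5

(c * 3)   [cost 5]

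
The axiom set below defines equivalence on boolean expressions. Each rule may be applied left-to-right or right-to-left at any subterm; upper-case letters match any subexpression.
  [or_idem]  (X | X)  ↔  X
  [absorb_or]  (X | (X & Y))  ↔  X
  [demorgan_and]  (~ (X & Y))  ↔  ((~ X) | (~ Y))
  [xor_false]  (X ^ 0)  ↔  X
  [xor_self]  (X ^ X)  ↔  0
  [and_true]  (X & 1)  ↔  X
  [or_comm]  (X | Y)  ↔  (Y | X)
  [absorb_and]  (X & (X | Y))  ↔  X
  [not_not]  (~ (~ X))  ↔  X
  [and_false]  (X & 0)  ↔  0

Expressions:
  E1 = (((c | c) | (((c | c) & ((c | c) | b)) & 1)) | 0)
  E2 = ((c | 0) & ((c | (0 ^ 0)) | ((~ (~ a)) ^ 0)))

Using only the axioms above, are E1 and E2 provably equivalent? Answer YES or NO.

YES

(1) ((c | c) & ((c | c) | b))  =[absorb_and →]=  (c | c)    ⊢ (((c | c) | ((c | c) & 1)) | 0)
(2) ((c | c) | ((c | c) & 1))  =[absorb_or →]=  (c | c)    ⊢ ((c | c) | 0)
(3) (c | c)  =[or_idem →]=  c    ⊢ (c | 0)
(4) (c | 0)  =[absorb_and ←]=  ((c | 0) & ((c | 0) | a))
(5) 0  =[xor_self ←]=  (0 ^ 0)    ⊢ ((c | 0) & ((c | (0 ^ 0)) | a))
(6) a  =[xor_false ←]=  (a ^ 0)    ⊢ ((c | 0) & ((c | (0 ^ 0)) | (a ^ 0)))
(7) a  =[not_not ←]=  (~ (~ a))    ⊢ E2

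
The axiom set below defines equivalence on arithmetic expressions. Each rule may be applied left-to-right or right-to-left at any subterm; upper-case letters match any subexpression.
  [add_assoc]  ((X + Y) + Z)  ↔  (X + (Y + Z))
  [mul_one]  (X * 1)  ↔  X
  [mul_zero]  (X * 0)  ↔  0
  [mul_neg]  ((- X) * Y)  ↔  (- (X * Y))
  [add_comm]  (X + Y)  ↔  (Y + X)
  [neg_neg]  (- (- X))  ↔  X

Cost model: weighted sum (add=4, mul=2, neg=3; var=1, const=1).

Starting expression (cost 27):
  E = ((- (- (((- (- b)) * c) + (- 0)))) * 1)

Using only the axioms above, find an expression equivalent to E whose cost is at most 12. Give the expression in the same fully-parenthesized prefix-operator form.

step 1: neg_neg (→) rewrites (- (- (((- (- b)) * c) + (- 0)))) into (((- (- b)) * c) + (- 0)), now ((((- (- b)) * c) + (- 0)) * 1)
step 2: mul_one (→) rewrites ((((- (- b)) * c) + (- 0)) * 1) into (((- (- b)) * c) + (- 0))
step 3: neg_neg (→) rewrites (- (- b)) into b, reaching cost 12 (bound 12)

((b * c) + (- 0))   [cost 12]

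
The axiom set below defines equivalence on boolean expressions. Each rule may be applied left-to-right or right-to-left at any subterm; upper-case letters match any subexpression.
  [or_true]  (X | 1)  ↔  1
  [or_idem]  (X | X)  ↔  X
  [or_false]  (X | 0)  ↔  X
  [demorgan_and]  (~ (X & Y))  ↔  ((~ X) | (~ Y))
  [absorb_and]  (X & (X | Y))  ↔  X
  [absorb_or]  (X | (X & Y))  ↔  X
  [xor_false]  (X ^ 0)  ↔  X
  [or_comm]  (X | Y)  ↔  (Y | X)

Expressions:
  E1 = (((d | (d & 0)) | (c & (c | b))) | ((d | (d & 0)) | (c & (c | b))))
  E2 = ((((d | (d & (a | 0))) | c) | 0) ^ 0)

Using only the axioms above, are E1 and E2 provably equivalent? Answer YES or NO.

YES

1. [or_idem →] (((d | (d & 0)) | (c & (c | b))) | ((d | (d & 0)) | (c & (c | b))))  →  ((d | (d & 0)) | (c & (c | b)))
2. [absorb_and →] (c & (c | b))  →  c;  E1 = ((d | (d & 0)) | c)
3. [absorb_or →] (d | (d & 0))  →  d;  E1 = (d | c)
4. [or_false ←] (d | c)  →  ((d | c) | 0)
5. [xor_false ←] ((d | c) | 0)  →  (((d | c) | 0) ^ 0)
6. [absorb_or ←] d  →  (d | (d & a));  E1 = ((((d | (d & a)) | c) | 0) ^ 0)
7. [or_false ←] a  →  (a | 0);  this is E2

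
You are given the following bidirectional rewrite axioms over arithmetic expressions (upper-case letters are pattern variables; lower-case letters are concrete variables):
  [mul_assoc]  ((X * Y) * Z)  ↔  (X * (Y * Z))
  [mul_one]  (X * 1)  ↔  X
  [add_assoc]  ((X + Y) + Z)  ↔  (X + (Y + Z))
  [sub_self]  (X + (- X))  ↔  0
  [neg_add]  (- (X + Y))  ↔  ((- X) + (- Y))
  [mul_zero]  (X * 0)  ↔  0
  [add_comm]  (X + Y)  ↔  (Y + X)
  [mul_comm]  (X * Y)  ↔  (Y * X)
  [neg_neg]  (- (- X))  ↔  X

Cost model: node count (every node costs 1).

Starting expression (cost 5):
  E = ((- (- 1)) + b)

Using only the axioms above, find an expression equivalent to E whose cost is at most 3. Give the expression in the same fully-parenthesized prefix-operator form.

(1 + b)   [cost 3]

(1) (- (- 1))  =[neg_neg →]=  1    ⊢ cost 3, within 3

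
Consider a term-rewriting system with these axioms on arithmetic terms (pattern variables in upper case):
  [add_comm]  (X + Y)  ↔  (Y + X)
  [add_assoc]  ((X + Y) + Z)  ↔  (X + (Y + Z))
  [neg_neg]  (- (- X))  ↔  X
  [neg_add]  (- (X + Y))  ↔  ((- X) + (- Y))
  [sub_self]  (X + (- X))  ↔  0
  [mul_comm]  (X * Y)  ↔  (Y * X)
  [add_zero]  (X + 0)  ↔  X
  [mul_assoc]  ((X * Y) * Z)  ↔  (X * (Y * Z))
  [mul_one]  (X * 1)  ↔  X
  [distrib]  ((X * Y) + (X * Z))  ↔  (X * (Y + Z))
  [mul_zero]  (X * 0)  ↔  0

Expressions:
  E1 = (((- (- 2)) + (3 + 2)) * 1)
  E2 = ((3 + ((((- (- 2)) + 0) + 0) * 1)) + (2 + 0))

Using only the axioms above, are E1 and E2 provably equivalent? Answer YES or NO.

step 1: mul_one (→) rewrites (((- (- 2)) + (3 + 2)) * 1) into ((- (- 2)) + (3 + 2))
step 2: add_comm (→) rewrites ((- (- 2)) + (3 + 2)) into ((3 + 2) + (- (- 2)))
step 3: neg_neg (→) rewrites (- (- 2)) into 2, now ((3 + 2) + 2)
step 4: add_zero (←) rewrites 2 into (2 + 0), now ((3 + (2 + 0)) + 2)
step 5: add_zero (←) rewrites 2 into (2 + 0), now ((3 + (2 + 0)) + (2 + 0))
step 6: mul_one (←) rewrites (2 + 0) into ((2 + 0) * 1), now ((3 + ((2 + 0) * 1)) + (2 + 0))
step 7: add_zero (←) rewrites 2 into (2 + 0), now ((3 + (((2 + 0) + 0) * 1)) + (2 + 0))
step 8: neg_neg (←) rewrites 2 into (- (- 2)), which is E2

YES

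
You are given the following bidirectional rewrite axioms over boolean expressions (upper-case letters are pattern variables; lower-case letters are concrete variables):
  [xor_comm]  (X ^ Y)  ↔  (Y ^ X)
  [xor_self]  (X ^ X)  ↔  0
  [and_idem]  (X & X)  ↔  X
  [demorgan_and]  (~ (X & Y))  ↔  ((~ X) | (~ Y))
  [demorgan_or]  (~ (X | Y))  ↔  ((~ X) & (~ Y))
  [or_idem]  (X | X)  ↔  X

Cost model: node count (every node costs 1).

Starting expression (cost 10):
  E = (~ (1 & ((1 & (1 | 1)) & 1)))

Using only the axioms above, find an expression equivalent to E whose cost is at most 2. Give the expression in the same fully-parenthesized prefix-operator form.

step 1: or_idem (→) rewrites (1 | 1) into 1, now (~ (1 & ((1 & 1) & 1)))
step 2: and_idem (→) rewrites (1 & 1) into 1, now (~ (1 & (1 & 1)))
step 3: and_idem (→) rewrites (1 & 1) into 1, now (~ (1 & 1))
step 4: and_idem (→) rewrites (1 & 1) into 1, reaching cost 2 (bound 2)

(~ 1)   [cost 2]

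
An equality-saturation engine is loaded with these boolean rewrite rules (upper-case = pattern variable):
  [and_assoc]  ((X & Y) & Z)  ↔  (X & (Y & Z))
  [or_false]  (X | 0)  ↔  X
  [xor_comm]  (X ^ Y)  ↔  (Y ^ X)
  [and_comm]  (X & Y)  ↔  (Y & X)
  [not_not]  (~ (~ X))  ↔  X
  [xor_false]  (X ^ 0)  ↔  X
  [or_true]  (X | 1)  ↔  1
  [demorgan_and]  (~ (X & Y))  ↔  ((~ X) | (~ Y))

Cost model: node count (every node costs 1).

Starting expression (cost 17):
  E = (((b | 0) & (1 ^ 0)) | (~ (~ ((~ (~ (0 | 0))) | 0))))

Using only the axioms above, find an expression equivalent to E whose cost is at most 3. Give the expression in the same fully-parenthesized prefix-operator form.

(b & 1)   [cost 3]

1. [not_not →] (~ (~ (0 | 0)))  →  (0 | 0);  E = (((b | 0) & (1 ^ 0)) | (~ (~ ((0 | 0) | 0))))
2. [or_false →] ((0 | 0) | 0)  →  (0 | 0);  E = (((b | 0) & (1 ^ 0)) | (~ (~ (0 | 0))))
3. [not_not →] (~ (~ (0 | 0)))  →  (0 | 0);  E = (((b | 0) & (1 ^ 0)) | (0 | 0))
4. [or_false →] (0 | 0)  →  0;  E = (((b | 0) & (1 ^ 0)) | 0)
5. [or_false →] (((b | 0) & (1 ^ 0)) | 0)  →  ((b | 0) & (1 ^ 0))
6. [xor_false →] (1 ^ 0)  →  1;  E = ((b | 0) & 1)
7. [or_false →] (b | 0)  →  b;  cost 3 ≤ 3, done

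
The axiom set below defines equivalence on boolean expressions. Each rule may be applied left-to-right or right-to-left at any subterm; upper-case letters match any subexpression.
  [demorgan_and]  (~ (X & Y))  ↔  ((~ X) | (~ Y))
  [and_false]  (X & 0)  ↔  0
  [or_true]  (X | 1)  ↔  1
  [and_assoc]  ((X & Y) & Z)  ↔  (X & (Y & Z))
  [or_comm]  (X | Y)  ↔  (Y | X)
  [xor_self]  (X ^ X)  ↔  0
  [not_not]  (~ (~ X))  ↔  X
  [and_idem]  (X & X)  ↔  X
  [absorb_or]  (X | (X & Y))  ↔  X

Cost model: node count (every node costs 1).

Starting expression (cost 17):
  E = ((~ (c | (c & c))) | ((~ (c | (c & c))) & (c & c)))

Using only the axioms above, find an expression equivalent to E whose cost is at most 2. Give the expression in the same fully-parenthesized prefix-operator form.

1. [and_idem →] (c & c)  →  c;  E = ((~ (c | (c & c))) | ((~ (c | (c & c))) & c))
2. [absorb_or →] ((~ (c | (c & c))) | ((~ (c | (c & c))) & c))  →  (~ (c | (c & c)))
3. [absorb_or →] (c | (c & c))  →  c;  cost 2 ≤ 2, done

(~ c)   [cost 2]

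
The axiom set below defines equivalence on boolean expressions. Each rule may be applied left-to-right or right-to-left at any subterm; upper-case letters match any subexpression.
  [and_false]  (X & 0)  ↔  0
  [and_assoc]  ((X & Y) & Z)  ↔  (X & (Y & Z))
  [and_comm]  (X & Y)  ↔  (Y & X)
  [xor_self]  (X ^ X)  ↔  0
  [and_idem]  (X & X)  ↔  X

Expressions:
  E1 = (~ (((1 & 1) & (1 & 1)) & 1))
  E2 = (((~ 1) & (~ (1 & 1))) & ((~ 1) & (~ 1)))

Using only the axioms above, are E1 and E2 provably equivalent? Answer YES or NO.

YES

step 1: and_idem (→) rewrites ((1 & 1) & (1 & 1)) into (1 & 1), now (~ ((1 & 1) & 1))
step 2: and_idem (→) rewrites (1 & 1) into 1, now (~ (1 & 1))
step 3: and_idem (→) rewrites (1 & 1) into 1, now (~ 1)
step 4: and_idem (←) rewrites (~ 1) into ((~ 1) & (~ 1))
step 5: and_idem (←) rewrites ((~ 1) & (~ 1)) into (((~ 1) & (~ 1)) & ((~ 1) & (~ 1)))
step 6: and_idem (←) rewrites 1 into (1 & 1), which is E2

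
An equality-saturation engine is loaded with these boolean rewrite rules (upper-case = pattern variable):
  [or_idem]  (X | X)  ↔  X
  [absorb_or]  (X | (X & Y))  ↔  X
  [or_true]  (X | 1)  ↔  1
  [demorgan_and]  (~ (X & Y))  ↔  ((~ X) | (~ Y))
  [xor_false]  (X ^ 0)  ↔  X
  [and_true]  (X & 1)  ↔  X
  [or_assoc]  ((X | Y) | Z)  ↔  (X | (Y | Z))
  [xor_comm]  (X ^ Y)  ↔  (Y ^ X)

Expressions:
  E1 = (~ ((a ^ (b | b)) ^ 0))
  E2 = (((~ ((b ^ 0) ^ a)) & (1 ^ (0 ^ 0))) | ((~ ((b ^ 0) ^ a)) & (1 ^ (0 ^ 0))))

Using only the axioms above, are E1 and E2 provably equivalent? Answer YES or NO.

YES

(1) (b | b)  =[or_idem →]=  b    ⊢ (~ ((a ^ b) ^ 0))
(2) (a ^ b)  =[xor_comm →]=  (b ^ a)    ⊢ (~ ((b ^ a) ^ 0))
(3) ((b ^ a) ^ 0)  =[xor_false →]=  (b ^ a)    ⊢ (~ (b ^ a))
(4) (~ (b ^ a))  =[and_true ←]=  ((~ (b ^ a)) & 1)
(5) 1  =[xor_false ←]=  (1 ^ 0)    ⊢ ((~ (b ^ a)) & (1 ^ 0))
(6) b  =[xor_false ←]=  (b ^ 0)    ⊢ ((~ ((b ^ 0) ^ a)) & (1 ^ 0))
(7) 0  =[xor_false ←]=  (0 ^ 0)    ⊢ ((~ ((b ^ 0) ^ a)) & (1 ^ (0 ^ 0)))
(8) ((~ ((b ^ 0) ^ a)) & (1 ^ (0 ^ 0)))  =[or_idem ←]=  (((~ ((b ^ 0) ^ a)) & (1 ^ (0 ^ 0))) | ((~ ((b ^ 0) ^ a)) & (1 ^ (0 ^ 0))))    ⊢ E2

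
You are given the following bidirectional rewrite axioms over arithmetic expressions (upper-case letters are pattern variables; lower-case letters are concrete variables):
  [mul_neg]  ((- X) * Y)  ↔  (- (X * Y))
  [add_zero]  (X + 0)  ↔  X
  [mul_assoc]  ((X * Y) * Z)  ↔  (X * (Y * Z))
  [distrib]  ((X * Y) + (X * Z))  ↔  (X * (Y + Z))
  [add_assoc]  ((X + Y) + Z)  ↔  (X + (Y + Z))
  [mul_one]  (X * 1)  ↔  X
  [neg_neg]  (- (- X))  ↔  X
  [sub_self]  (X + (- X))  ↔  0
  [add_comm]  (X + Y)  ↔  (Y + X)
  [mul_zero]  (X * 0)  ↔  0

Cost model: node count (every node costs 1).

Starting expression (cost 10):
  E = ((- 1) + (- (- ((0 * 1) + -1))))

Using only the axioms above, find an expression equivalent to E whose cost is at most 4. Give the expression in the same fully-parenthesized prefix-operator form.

1. [neg_neg →] (- (- ((0 * 1) + -1)))  →  ((0 * 1) + -1);  E = ((- 1) + ((0 * 1) + -1))
2. [mul_one →] (0 * 1)  →  0;  E = ((- 1) + (0 + -1))
3. [add_comm →] (0 + -1)  →  (-1 + 0);  E = ((- 1) + (-1 + 0))
4. [add_zero →] (-1 + 0)  →  -1;  cost 4 ≤ 4, done

((- 1) + -1)   [cost 4]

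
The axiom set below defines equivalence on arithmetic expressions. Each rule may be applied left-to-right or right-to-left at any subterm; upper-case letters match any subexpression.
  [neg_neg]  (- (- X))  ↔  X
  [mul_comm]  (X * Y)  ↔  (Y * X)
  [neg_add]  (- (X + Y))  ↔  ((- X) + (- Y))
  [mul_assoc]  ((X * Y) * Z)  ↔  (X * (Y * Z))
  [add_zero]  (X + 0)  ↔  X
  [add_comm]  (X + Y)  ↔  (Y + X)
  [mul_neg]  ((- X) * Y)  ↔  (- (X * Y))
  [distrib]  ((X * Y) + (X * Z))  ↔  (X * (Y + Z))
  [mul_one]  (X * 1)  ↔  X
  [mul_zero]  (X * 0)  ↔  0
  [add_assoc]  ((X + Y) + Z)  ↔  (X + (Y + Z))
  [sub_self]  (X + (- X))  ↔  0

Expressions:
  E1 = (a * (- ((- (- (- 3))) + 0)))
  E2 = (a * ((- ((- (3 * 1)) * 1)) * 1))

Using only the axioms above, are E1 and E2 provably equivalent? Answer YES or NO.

step 1: neg_neg (→) rewrites (- (- (- 3))) into (- 3), now (a * (- ((- 3) + 0)))
step 2: add_zero (→) rewrites ((- 3) + 0) into (- 3), now (a * (- (- 3)))
step 3: neg_neg (→) rewrites (- (- 3)) into 3, now (a * 3)
step 4: mul_one (←) rewrites 3 into (3 * 1), now (a * (3 * 1))
step 5: mul_comm (→) rewrites (3 * 1) into (1 * 3), now (a * (1 * 3))
step 6: neg_neg (←) rewrites 3 into (- (- 3)), now (a * (1 * (- (- 3))))
step 7: mul_comm (→) rewrites (1 * (- (- 3))) into ((- (- 3)) * 1), now (a * ((- (- 3)) * 1))
step 8: mul_one (←) rewrites (- 3) into ((- 3) * 1), now (a * ((- ((- 3) * 1)) * 1))
step 9: mul_one (←) rewrites 3 into (3 * 1), which is E2

YES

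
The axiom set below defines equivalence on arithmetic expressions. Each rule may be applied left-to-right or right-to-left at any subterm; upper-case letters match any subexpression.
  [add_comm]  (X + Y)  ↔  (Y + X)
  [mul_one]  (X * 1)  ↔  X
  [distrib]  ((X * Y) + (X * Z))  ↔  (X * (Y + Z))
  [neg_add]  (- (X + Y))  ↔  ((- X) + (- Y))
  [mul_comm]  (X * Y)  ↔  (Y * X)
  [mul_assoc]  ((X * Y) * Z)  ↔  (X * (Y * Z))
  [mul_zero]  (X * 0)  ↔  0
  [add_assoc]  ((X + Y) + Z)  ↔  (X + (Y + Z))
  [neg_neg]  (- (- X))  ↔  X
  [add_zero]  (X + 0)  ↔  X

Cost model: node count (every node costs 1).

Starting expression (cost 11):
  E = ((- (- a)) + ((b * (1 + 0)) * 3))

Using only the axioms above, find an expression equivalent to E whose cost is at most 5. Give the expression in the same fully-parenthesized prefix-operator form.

step 1: add_zero (→) rewrites (1 + 0) into 1, now ((- (- a)) + ((b * 1) * 3))
step 2: mul_one (→) rewrites (b * 1) into b, now ((- (- a)) + (b * 3))
step 3: neg_neg (→) rewrites (- (- a)) into a, reaching cost 5 (bound 5)

(a + (b * 3))   [cost 5]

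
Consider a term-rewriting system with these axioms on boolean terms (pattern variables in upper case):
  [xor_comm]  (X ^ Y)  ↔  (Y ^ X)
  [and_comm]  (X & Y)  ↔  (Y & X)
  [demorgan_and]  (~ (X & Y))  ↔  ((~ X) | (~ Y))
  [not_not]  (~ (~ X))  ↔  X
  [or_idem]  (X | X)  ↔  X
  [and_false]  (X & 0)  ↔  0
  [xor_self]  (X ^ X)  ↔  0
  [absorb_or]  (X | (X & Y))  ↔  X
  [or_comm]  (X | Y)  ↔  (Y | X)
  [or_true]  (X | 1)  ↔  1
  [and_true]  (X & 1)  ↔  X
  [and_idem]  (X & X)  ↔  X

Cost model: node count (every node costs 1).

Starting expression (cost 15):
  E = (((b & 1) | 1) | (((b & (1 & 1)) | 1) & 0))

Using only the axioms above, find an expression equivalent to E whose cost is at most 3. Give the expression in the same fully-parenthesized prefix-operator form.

(b | 1)   [cost 3]

1. [and_idem →] (1 & 1)  →  1;  E = (((b & 1) | 1) | (((b & 1) | 1) & 0))
2. [absorb_or →] (((b & 1) | 1) | (((b & 1) | 1) & 0))  →  ((b & 1) | 1)
3. [and_true →] (b & 1)  →  b;  cost 3 ≤ 3, done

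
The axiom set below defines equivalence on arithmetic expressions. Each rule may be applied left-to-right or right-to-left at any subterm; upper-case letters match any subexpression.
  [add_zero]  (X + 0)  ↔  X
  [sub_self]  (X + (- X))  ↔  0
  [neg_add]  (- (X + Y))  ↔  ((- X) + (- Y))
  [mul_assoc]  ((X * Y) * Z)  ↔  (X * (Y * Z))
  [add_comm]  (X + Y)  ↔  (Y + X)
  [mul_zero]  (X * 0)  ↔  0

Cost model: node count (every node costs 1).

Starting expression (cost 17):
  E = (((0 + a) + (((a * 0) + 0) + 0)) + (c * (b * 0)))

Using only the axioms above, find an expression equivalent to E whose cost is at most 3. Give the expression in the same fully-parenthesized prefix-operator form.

(a + 0)   [cost 3]

(1) (a * 0)  =[mul_zero →]=  0    ⊢ (((0 + a) + ((0 + 0) + 0)) + (c * (b * 0)))
(2) ((0 + 0) + 0)  =[add_zero →]=  (0 + 0)    ⊢ (((0 + a) + (0 + 0)) + (c * (b * 0)))
(3) (0 + 0)  =[add_zero →]=  0    ⊢ (((0 + a) + 0) + (c * (b * 0)))
(4) (0 + a)  =[add_comm →]=  (a + 0)    ⊢ (((a + 0) + 0) + (c * (b * 0)))
(5) (b * 0)  =[mul_zero →]=  0    ⊢ (((a + 0) + 0) + (c * 0))
(6) (a + 0)  =[add_zero →]=  a    ⊢ ((a + 0) + (c * 0))
(7) (c * 0)  =[mul_zero →]=  0    ⊢ ((a + 0) + 0)
(8) ((a + 0) + 0)  =[add_zero →]=  (a + 0)    ⊢ cost 3, within 3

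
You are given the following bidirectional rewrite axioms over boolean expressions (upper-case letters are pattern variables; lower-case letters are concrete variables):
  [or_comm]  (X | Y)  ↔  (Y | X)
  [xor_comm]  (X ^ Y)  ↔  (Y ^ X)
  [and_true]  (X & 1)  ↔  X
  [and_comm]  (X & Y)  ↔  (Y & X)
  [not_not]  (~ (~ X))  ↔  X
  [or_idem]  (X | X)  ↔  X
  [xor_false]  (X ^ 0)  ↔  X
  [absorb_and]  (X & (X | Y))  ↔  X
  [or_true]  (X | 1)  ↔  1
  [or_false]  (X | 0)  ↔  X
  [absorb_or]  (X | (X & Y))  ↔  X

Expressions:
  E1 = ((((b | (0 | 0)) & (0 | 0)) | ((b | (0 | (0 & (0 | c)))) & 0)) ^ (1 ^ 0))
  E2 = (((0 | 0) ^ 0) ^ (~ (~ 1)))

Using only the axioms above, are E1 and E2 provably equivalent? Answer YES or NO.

(1) (0 & (0 | c))  =[absorb_and →]=  0    ⊢ ((((b | (0 | 0)) & (0 | 0)) | ((b | (0 | 0)) & 0)) ^ (1 ^ 0))
(2) (0 | 0)  =[or_false →]=  0    ⊢ ((((b | (0 | 0)) & 0) | ((b | (0 | 0)) & 0)) ^ (1 ^ 0))
(3) (((b | (0 | 0)) & 0) | ((b | (0 | 0)) & 0))  =[or_idem →]=  ((b | (0 | 0)) & 0)    ⊢ (((b | (0 | 0)) & 0) ^ (1 ^ 0))
(4) (1 ^ 0)  =[xor_false →]=  1    ⊢ (((b | (0 | 0)) & 0) ^ 1)
(5) (0 | 0)  =[or_false →]=  0    ⊢ (((b | 0) & 0) ^ 1)
(6) (b | 0)  =[or_comm →]=  (0 | b)    ⊢ (((0 | b) & 0) ^ 1)
(7) ((0 | b) & 0)  =[and_comm →]=  (0 & (0 | b))    ⊢ ((0 & (0 | b)) ^ 1)
(8) (0 & (0 | b))  =[absorb_and →]=  0    ⊢ (0 ^ 1)
(9) 1  =[not_not ←]=  (~ (~ 1))    ⊢ (0 ^ (~ (~ 1)))
(10) 0  =[or_idem ←]=  (0 | 0)    ⊢ ((0 | 0) ^ (~ (~ 1)))
(11) (0 | 0)  =[xor_false ←]=  ((0 | 0) ^ 0)    ⊢ E2

YES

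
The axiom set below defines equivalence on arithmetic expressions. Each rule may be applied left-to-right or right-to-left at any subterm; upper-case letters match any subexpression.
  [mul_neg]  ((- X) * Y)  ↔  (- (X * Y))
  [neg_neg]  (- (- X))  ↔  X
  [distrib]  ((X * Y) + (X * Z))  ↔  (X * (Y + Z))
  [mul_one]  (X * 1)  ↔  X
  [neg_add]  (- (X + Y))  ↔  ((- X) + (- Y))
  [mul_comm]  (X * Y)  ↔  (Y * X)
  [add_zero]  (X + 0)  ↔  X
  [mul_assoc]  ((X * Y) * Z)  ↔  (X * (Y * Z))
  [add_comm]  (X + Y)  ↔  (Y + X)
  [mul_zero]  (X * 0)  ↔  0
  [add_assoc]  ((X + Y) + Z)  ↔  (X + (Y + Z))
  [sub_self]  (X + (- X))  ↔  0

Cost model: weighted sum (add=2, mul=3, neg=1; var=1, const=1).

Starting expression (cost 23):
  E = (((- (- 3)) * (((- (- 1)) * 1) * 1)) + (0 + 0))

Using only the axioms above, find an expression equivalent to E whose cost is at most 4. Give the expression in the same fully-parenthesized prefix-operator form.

(3 + 0)   [cost 4]

step 1: mul_one (→) rewrites (((- (- 1)) * 1) * 1) into ((- (- 1)) * 1), now (((- (- 3)) * ((- (- 1)) * 1)) + (0 + 0))
step 2: mul_one (→) rewrites ((- (- 1)) * 1) into (- (- 1)), now (((- (- 3)) * (- (- 1))) + (0 + 0))
step 3: neg_neg (→) rewrites (- (- 1)) into 1, now (((- (- 3)) * 1) + (0 + 0))
step 4: neg_neg (→) rewrites (- (- 3)) into 3, now ((3 * 1) + (0 + 0))
step 5: mul_one (→) rewrites (3 * 1) into 3, now (3 + (0 + 0))
step 6: add_zero (→) rewrites (0 + 0) into 0, reaching cost 4 (bound 4)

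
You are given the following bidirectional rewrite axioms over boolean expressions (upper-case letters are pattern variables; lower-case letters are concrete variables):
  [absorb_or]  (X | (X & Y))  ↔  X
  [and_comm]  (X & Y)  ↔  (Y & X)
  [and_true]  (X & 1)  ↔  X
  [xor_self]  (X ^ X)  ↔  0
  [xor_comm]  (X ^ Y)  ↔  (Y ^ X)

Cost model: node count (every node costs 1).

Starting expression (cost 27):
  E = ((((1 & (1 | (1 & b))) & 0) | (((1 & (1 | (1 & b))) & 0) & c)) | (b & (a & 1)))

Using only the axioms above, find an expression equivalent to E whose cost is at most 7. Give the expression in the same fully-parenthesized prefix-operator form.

((1 & 0) | (a & b))   [cost 7]

(1) (((1 & (1 | (1 & b))) & 0) | (((1 & (1 | (1 & b))) & 0) & c))  =[absorb_or →]=  ((1 & (1 | (1 & b))) & 0)    ⊢ (((1 & (1 | (1 & b))) & 0) | (b & (a & 1)))
(2) (1 | (1 & b))  =[absorb_or →]=  1    ⊢ (((1 & 1) & 0) | (b & (a & 1)))
(3) (a & 1)  =[and_true →]=  a    ⊢ (((1 & 1) & 0) | (b & a))
(4) (b & a)  =[and_comm →]=  (a & b)    ⊢ (((1 & 1) & 0) | (a & b))
(5) (1 & 1)  =[and_true →]=  1    ⊢ cost 7, within 7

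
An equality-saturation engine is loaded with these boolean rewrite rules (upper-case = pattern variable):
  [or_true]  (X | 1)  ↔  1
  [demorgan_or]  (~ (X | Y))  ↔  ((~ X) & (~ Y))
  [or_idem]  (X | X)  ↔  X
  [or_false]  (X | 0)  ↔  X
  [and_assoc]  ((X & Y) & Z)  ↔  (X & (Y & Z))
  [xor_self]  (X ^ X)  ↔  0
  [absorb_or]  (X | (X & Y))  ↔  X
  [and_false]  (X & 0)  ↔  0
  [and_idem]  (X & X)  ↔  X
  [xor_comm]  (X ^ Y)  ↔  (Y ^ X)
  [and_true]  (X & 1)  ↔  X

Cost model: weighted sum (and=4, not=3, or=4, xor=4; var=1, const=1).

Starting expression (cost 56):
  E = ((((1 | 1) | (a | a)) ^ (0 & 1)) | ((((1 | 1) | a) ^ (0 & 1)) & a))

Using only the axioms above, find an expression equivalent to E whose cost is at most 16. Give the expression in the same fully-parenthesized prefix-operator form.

(1) (a | a)  =[or_idem →]=  a    ⊢ ((((1 | 1) | a) ^ (0 & 1)) | ((((1 | 1) | a) ^ (0 & 1)) & a))
(2) ((((1 | 1) | a) ^ (0 & 1)) | ((((1 | 1) | a) ^ (0 & 1)) & a))  =[absorb_or →]=  (((1 | 1) | a) ^ (0 & 1))
(3) (1 | 1)  =[or_idem →]=  1    ⊢ cost 16, within 16

((1 | a) ^ (0 & 1))   [cost 16]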